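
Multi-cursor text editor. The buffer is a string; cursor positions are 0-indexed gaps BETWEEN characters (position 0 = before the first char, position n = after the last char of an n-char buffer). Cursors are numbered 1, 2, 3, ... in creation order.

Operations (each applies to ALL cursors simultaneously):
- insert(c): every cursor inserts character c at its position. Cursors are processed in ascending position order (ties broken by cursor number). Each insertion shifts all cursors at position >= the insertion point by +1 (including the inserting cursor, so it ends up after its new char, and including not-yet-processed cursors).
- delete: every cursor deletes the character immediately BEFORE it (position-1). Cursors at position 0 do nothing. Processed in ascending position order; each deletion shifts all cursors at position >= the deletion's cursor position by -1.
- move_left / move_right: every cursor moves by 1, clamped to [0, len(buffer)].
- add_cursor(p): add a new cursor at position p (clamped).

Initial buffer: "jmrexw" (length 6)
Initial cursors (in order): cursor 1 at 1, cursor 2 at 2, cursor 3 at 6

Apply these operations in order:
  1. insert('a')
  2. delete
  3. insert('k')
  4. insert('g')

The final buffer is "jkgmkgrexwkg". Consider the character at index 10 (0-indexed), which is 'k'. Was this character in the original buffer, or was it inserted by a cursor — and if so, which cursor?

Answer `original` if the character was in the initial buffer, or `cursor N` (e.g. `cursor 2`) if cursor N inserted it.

After op 1 (insert('a')): buffer="jamarexwa" (len 9), cursors c1@2 c2@4 c3@9, authorship .1.2....3
After op 2 (delete): buffer="jmrexw" (len 6), cursors c1@1 c2@2 c3@6, authorship ......
After op 3 (insert('k')): buffer="jkmkrexwk" (len 9), cursors c1@2 c2@4 c3@9, authorship .1.2....3
After op 4 (insert('g')): buffer="jkgmkgrexwkg" (len 12), cursors c1@3 c2@6 c3@12, authorship .11.22....33
Authorship (.=original, N=cursor N): . 1 1 . 2 2 . . . . 3 3
Index 10: author = 3

Answer: cursor 3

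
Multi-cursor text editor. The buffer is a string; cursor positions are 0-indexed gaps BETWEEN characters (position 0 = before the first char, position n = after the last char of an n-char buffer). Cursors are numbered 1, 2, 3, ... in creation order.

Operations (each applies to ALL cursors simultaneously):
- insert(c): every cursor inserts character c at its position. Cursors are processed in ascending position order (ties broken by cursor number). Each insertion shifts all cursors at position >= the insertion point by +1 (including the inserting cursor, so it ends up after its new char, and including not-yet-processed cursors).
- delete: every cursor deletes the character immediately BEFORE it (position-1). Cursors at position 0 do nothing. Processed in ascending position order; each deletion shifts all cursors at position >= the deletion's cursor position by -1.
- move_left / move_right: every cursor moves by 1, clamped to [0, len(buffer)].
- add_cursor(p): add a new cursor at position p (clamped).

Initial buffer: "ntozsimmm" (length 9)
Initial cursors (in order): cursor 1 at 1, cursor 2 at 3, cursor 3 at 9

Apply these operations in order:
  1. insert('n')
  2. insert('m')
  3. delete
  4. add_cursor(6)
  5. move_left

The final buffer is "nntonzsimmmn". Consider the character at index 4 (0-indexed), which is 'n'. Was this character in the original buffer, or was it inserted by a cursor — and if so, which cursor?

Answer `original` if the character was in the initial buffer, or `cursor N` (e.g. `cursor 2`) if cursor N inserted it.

Answer: cursor 2

Derivation:
After op 1 (insert('n')): buffer="nntonzsimmmn" (len 12), cursors c1@2 c2@5 c3@12, authorship .1..2......3
After op 2 (insert('m')): buffer="nnmtonmzsimmmnm" (len 15), cursors c1@3 c2@7 c3@15, authorship .11..22......33
After op 3 (delete): buffer="nntonzsimmmn" (len 12), cursors c1@2 c2@5 c3@12, authorship .1..2......3
After op 4 (add_cursor(6)): buffer="nntonzsimmmn" (len 12), cursors c1@2 c2@5 c4@6 c3@12, authorship .1..2......3
After op 5 (move_left): buffer="nntonzsimmmn" (len 12), cursors c1@1 c2@4 c4@5 c3@11, authorship .1..2......3
Authorship (.=original, N=cursor N): . 1 . . 2 . . . . . . 3
Index 4: author = 2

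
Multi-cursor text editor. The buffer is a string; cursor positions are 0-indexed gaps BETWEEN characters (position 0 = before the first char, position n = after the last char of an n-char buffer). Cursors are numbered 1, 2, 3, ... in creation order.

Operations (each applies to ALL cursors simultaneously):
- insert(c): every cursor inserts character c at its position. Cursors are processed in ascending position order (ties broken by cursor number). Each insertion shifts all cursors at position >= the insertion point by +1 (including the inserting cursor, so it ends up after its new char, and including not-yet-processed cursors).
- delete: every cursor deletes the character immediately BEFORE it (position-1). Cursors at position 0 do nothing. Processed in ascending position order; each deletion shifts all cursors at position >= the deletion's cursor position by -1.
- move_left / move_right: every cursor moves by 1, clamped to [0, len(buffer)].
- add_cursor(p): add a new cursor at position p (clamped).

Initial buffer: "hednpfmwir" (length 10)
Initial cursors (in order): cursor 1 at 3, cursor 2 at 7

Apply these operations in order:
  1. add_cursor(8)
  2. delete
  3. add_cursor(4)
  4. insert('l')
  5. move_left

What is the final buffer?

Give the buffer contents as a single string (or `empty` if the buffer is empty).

Answer: helnplfllir

Derivation:
After op 1 (add_cursor(8)): buffer="hednpfmwir" (len 10), cursors c1@3 c2@7 c3@8, authorship ..........
After op 2 (delete): buffer="henpfir" (len 7), cursors c1@2 c2@5 c3@5, authorship .......
After op 3 (add_cursor(4)): buffer="henpfir" (len 7), cursors c1@2 c4@4 c2@5 c3@5, authorship .......
After op 4 (insert('l')): buffer="helnplfllir" (len 11), cursors c1@3 c4@6 c2@9 c3@9, authorship ..1..4.23..
After op 5 (move_left): buffer="helnplfllir" (len 11), cursors c1@2 c4@5 c2@8 c3@8, authorship ..1..4.23..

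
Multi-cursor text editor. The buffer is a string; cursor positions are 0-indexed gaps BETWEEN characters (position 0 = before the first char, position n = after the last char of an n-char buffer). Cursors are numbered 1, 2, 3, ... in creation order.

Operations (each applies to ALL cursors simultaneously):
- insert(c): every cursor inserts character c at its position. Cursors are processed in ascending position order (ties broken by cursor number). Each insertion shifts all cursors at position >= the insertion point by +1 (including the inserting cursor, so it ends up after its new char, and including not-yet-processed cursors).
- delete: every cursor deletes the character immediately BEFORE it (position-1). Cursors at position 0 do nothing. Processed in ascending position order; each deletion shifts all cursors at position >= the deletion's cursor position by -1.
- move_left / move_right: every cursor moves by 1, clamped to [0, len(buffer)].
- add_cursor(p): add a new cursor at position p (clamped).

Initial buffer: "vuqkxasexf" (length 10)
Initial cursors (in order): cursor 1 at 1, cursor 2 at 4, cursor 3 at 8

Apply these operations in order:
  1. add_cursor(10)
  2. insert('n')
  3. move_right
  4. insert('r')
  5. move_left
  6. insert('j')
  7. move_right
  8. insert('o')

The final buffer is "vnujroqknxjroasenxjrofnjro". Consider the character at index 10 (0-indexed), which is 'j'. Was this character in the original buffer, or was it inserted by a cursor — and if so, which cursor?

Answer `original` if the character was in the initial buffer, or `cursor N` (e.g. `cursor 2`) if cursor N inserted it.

After op 1 (add_cursor(10)): buffer="vuqkxasexf" (len 10), cursors c1@1 c2@4 c3@8 c4@10, authorship ..........
After op 2 (insert('n')): buffer="vnuqknxasenxfn" (len 14), cursors c1@2 c2@6 c3@11 c4@14, authorship .1...2....3..4
After op 3 (move_right): buffer="vnuqknxasenxfn" (len 14), cursors c1@3 c2@7 c3@12 c4@14, authorship .1...2....3..4
After op 4 (insert('r')): buffer="vnurqknxrasenxrfnr" (len 18), cursors c1@4 c2@9 c3@15 c4@18, authorship .1.1..2.2...3.3.44
After op 5 (move_left): buffer="vnurqknxrasenxrfnr" (len 18), cursors c1@3 c2@8 c3@14 c4@17, authorship .1.1..2.2...3.3.44
After op 6 (insert('j')): buffer="vnujrqknxjrasenxjrfnjr" (len 22), cursors c1@4 c2@10 c3@17 c4@21, authorship .1.11..2.22...3.33.444
After op 7 (move_right): buffer="vnujrqknxjrasenxjrfnjr" (len 22), cursors c1@5 c2@11 c3@18 c4@22, authorship .1.11..2.22...3.33.444
After op 8 (insert('o')): buffer="vnujroqknxjroasenxjrofnjro" (len 26), cursors c1@6 c2@13 c3@21 c4@26, authorship .1.111..2.222...3.333.4444
Authorship (.=original, N=cursor N): . 1 . 1 1 1 . . 2 . 2 2 2 . . . 3 . 3 3 3 . 4 4 4 4
Index 10: author = 2

Answer: cursor 2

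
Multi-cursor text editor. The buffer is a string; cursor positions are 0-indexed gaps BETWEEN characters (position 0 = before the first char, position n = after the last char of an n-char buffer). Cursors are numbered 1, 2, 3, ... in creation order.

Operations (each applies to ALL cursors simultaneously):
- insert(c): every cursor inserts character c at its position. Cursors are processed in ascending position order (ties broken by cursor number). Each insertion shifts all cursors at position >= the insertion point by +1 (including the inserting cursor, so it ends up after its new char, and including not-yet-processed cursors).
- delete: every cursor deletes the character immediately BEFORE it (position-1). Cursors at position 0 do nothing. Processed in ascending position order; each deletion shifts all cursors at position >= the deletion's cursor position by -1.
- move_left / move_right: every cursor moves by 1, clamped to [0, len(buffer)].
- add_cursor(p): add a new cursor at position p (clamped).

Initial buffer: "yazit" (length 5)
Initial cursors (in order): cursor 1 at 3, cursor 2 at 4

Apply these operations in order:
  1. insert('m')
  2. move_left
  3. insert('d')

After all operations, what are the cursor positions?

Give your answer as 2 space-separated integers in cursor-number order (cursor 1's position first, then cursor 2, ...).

Answer: 4 7

Derivation:
After op 1 (insert('m')): buffer="yazmimt" (len 7), cursors c1@4 c2@6, authorship ...1.2.
After op 2 (move_left): buffer="yazmimt" (len 7), cursors c1@3 c2@5, authorship ...1.2.
After op 3 (insert('d')): buffer="yazdmidmt" (len 9), cursors c1@4 c2@7, authorship ...11.22.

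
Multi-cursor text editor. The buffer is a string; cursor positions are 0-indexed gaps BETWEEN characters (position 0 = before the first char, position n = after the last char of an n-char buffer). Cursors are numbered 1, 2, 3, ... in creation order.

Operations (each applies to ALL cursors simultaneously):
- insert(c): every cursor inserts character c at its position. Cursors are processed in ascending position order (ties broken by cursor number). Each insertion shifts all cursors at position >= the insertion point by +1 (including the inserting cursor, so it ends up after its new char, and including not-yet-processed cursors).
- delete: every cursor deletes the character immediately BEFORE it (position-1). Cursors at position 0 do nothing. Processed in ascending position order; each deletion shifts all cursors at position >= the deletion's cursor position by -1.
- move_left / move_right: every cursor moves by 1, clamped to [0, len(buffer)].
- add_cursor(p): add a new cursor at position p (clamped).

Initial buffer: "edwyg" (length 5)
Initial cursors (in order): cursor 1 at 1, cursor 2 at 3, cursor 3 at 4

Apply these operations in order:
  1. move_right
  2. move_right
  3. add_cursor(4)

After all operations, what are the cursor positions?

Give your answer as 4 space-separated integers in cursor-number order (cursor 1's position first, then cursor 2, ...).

Answer: 3 5 5 4

Derivation:
After op 1 (move_right): buffer="edwyg" (len 5), cursors c1@2 c2@4 c3@5, authorship .....
After op 2 (move_right): buffer="edwyg" (len 5), cursors c1@3 c2@5 c3@5, authorship .....
After op 3 (add_cursor(4)): buffer="edwyg" (len 5), cursors c1@3 c4@4 c2@5 c3@5, authorship .....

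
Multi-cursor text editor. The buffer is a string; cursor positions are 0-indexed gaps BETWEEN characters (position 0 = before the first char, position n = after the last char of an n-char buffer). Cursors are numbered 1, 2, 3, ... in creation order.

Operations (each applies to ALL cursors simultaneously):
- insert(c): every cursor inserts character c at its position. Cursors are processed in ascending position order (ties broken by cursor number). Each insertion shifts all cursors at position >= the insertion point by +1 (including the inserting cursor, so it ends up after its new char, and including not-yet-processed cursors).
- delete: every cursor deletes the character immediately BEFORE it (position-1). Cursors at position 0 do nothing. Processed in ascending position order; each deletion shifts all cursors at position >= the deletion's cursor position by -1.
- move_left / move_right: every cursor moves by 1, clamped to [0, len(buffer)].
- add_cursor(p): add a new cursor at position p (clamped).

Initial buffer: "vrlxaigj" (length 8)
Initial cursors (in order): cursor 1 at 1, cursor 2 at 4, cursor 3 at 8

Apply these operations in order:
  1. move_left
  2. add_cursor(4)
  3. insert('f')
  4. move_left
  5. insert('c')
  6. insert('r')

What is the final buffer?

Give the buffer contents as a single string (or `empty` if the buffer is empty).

After op 1 (move_left): buffer="vrlxaigj" (len 8), cursors c1@0 c2@3 c3@7, authorship ........
After op 2 (add_cursor(4)): buffer="vrlxaigj" (len 8), cursors c1@0 c2@3 c4@4 c3@7, authorship ........
After op 3 (insert('f')): buffer="fvrlfxfaigfj" (len 12), cursors c1@1 c2@5 c4@7 c3@11, authorship 1...2.4...3.
After op 4 (move_left): buffer="fvrlfxfaigfj" (len 12), cursors c1@0 c2@4 c4@6 c3@10, authorship 1...2.4...3.
After op 5 (insert('c')): buffer="cfvrlcfxcfaigcfj" (len 16), cursors c1@1 c2@6 c4@9 c3@14, authorship 11...22.44...33.
After op 6 (insert('r')): buffer="crfvrlcrfxcrfaigcrfj" (len 20), cursors c1@2 c2@8 c4@12 c3@18, authorship 111...222.444...333.

Answer: crfvrlcrfxcrfaigcrfj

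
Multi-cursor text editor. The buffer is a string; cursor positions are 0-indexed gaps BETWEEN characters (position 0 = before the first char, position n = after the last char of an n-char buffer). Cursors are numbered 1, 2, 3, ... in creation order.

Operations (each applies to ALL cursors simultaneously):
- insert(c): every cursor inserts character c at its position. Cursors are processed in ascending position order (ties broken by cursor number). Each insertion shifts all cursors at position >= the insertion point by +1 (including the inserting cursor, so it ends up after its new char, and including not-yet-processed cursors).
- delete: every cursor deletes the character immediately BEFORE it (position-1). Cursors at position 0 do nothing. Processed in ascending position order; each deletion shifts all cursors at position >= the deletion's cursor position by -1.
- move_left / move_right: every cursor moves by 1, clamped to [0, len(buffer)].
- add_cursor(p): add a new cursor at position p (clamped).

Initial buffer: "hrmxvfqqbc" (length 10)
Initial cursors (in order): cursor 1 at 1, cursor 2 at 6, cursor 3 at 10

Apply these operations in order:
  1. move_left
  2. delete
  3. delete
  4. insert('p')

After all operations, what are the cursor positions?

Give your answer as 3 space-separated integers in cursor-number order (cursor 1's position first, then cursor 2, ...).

Answer: 1 5 8

Derivation:
After op 1 (move_left): buffer="hrmxvfqqbc" (len 10), cursors c1@0 c2@5 c3@9, authorship ..........
After op 2 (delete): buffer="hrmxfqqc" (len 8), cursors c1@0 c2@4 c3@7, authorship ........
After op 3 (delete): buffer="hrmfqc" (len 6), cursors c1@0 c2@3 c3@5, authorship ......
After op 4 (insert('p')): buffer="phrmpfqpc" (len 9), cursors c1@1 c2@5 c3@8, authorship 1...2..3.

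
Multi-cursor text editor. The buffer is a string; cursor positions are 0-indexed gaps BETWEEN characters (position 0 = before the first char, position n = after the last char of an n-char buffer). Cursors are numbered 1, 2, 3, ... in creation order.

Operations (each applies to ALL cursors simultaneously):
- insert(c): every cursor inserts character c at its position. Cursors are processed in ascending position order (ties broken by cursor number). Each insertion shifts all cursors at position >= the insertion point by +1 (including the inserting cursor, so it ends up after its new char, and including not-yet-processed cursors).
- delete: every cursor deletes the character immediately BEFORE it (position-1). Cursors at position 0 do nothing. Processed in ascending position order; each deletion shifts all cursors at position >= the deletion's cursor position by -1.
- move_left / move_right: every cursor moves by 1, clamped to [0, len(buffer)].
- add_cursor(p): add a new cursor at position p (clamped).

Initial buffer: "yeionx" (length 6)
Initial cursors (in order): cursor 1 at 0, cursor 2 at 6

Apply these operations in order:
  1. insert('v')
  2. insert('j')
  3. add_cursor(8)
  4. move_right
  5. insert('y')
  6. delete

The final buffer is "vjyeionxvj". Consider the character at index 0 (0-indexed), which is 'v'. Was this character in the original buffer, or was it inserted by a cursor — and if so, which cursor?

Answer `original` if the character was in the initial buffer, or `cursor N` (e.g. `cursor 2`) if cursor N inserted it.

After op 1 (insert('v')): buffer="vyeionxv" (len 8), cursors c1@1 c2@8, authorship 1......2
After op 2 (insert('j')): buffer="vjyeionxvj" (len 10), cursors c1@2 c2@10, authorship 11......22
After op 3 (add_cursor(8)): buffer="vjyeionxvj" (len 10), cursors c1@2 c3@8 c2@10, authorship 11......22
After op 4 (move_right): buffer="vjyeionxvj" (len 10), cursors c1@3 c3@9 c2@10, authorship 11......22
After op 5 (insert('y')): buffer="vjyyeionxvyjy" (len 13), cursors c1@4 c3@11 c2@13, authorship 11.1.....2322
After op 6 (delete): buffer="vjyeionxvj" (len 10), cursors c1@3 c3@9 c2@10, authorship 11......22
Authorship (.=original, N=cursor N): 1 1 . . . . . . 2 2
Index 0: author = 1

Answer: cursor 1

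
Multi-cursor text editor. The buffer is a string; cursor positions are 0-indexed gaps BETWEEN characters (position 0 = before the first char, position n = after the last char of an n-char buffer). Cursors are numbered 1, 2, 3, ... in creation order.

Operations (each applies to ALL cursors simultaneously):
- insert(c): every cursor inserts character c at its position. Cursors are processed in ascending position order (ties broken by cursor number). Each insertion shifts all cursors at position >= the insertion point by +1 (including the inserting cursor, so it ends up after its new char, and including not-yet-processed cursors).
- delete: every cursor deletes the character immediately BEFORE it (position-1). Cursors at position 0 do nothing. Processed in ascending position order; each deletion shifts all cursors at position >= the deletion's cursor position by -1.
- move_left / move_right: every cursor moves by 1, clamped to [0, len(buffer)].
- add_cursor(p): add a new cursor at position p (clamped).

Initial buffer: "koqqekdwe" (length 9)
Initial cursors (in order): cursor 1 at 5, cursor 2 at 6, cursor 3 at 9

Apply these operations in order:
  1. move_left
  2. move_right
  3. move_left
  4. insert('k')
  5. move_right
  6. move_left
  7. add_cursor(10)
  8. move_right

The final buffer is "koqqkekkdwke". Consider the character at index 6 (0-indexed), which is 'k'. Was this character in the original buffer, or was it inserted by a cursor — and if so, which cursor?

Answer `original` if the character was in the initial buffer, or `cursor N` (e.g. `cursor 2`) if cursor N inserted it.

After op 1 (move_left): buffer="koqqekdwe" (len 9), cursors c1@4 c2@5 c3@8, authorship .........
After op 2 (move_right): buffer="koqqekdwe" (len 9), cursors c1@5 c2@6 c3@9, authorship .........
After op 3 (move_left): buffer="koqqekdwe" (len 9), cursors c1@4 c2@5 c3@8, authorship .........
After op 4 (insert('k')): buffer="koqqkekkdwke" (len 12), cursors c1@5 c2@7 c3@11, authorship ....1.2...3.
After op 5 (move_right): buffer="koqqkekkdwke" (len 12), cursors c1@6 c2@8 c3@12, authorship ....1.2...3.
After op 6 (move_left): buffer="koqqkekkdwke" (len 12), cursors c1@5 c2@7 c3@11, authorship ....1.2...3.
After op 7 (add_cursor(10)): buffer="koqqkekkdwke" (len 12), cursors c1@5 c2@7 c4@10 c3@11, authorship ....1.2...3.
After op 8 (move_right): buffer="koqqkekkdwke" (len 12), cursors c1@6 c2@8 c4@11 c3@12, authorship ....1.2...3.
Authorship (.=original, N=cursor N): . . . . 1 . 2 . . . 3 .
Index 6: author = 2

Answer: cursor 2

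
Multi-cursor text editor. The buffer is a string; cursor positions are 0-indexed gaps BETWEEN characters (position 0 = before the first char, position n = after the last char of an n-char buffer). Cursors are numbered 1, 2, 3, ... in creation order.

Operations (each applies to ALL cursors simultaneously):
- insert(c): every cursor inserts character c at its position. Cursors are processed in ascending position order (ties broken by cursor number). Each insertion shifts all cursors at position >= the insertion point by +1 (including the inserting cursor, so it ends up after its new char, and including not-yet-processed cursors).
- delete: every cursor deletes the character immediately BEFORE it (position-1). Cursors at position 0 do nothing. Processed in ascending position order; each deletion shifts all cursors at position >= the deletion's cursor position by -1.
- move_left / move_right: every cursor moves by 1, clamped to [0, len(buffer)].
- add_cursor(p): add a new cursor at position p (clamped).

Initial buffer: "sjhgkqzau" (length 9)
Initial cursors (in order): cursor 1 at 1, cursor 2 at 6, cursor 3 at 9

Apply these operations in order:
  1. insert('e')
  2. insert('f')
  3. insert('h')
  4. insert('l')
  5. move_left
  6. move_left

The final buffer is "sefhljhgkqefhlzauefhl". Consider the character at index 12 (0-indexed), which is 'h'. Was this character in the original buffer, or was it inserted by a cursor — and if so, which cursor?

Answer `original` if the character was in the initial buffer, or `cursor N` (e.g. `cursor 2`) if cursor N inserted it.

Answer: cursor 2

Derivation:
After op 1 (insert('e')): buffer="sejhgkqezaue" (len 12), cursors c1@2 c2@8 c3@12, authorship .1.....2...3
After op 2 (insert('f')): buffer="sefjhgkqefzauef" (len 15), cursors c1@3 c2@10 c3@15, authorship .11.....22...33
After op 3 (insert('h')): buffer="sefhjhgkqefhzauefh" (len 18), cursors c1@4 c2@12 c3@18, authorship .111.....222...333
After op 4 (insert('l')): buffer="sefhljhgkqefhlzauefhl" (len 21), cursors c1@5 c2@14 c3@21, authorship .1111.....2222...3333
After op 5 (move_left): buffer="sefhljhgkqefhlzauefhl" (len 21), cursors c1@4 c2@13 c3@20, authorship .1111.....2222...3333
After op 6 (move_left): buffer="sefhljhgkqefhlzauefhl" (len 21), cursors c1@3 c2@12 c3@19, authorship .1111.....2222...3333
Authorship (.=original, N=cursor N): . 1 1 1 1 . . . . . 2 2 2 2 . . . 3 3 3 3
Index 12: author = 2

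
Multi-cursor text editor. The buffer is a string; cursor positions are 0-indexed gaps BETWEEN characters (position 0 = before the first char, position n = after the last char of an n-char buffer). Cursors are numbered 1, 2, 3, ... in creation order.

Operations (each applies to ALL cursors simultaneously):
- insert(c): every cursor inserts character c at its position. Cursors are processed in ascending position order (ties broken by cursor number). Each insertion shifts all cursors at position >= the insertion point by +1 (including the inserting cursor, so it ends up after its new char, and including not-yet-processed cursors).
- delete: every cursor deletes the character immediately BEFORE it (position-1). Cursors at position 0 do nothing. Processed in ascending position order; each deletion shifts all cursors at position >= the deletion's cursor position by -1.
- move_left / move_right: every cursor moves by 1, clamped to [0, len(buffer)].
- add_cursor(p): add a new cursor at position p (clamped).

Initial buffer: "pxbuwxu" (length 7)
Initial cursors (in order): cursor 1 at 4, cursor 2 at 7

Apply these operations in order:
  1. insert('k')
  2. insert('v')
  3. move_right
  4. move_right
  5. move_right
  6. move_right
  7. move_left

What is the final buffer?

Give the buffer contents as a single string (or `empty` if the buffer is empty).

After op 1 (insert('k')): buffer="pxbukwxuk" (len 9), cursors c1@5 c2@9, authorship ....1...2
After op 2 (insert('v')): buffer="pxbukvwxukv" (len 11), cursors c1@6 c2@11, authorship ....11...22
After op 3 (move_right): buffer="pxbukvwxukv" (len 11), cursors c1@7 c2@11, authorship ....11...22
After op 4 (move_right): buffer="pxbukvwxukv" (len 11), cursors c1@8 c2@11, authorship ....11...22
After op 5 (move_right): buffer="pxbukvwxukv" (len 11), cursors c1@9 c2@11, authorship ....11...22
After op 6 (move_right): buffer="pxbukvwxukv" (len 11), cursors c1@10 c2@11, authorship ....11...22
After op 7 (move_left): buffer="pxbukvwxukv" (len 11), cursors c1@9 c2@10, authorship ....11...22

Answer: pxbukvwxukv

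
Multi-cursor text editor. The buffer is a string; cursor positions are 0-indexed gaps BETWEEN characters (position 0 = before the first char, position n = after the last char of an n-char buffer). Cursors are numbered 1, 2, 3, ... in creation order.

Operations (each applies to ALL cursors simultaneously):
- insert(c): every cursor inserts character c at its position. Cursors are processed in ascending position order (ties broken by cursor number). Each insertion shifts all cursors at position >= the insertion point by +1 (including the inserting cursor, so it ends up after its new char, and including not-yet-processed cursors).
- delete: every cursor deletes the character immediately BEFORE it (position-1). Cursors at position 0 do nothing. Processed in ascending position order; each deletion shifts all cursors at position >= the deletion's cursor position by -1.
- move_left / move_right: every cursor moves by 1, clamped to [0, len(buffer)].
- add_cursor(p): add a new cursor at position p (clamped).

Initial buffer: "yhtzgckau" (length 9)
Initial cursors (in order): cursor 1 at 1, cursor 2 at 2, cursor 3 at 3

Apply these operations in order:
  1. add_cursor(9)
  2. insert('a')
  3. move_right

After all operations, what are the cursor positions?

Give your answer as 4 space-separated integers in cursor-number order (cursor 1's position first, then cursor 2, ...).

After op 1 (add_cursor(9)): buffer="yhtzgckau" (len 9), cursors c1@1 c2@2 c3@3 c4@9, authorship .........
After op 2 (insert('a')): buffer="yahatazgckaua" (len 13), cursors c1@2 c2@4 c3@6 c4@13, authorship .1.2.3......4
After op 3 (move_right): buffer="yahatazgckaua" (len 13), cursors c1@3 c2@5 c3@7 c4@13, authorship .1.2.3......4

Answer: 3 5 7 13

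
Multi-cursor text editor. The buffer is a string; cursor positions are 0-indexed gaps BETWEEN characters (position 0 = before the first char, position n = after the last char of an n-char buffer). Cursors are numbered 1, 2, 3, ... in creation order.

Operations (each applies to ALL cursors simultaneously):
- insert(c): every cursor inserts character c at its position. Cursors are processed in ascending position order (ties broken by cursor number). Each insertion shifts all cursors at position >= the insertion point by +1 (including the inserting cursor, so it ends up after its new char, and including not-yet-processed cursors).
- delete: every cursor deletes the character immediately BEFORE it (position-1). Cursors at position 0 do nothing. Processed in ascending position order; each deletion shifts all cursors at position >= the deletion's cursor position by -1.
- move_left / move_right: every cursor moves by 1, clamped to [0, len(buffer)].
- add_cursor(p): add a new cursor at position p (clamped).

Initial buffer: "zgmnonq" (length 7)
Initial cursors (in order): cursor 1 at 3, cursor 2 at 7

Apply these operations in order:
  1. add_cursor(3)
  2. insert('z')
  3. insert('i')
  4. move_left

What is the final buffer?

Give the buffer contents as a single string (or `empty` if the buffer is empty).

Answer: zgmzziinonqzi

Derivation:
After op 1 (add_cursor(3)): buffer="zgmnonq" (len 7), cursors c1@3 c3@3 c2@7, authorship .......
After op 2 (insert('z')): buffer="zgmzznonqz" (len 10), cursors c1@5 c3@5 c2@10, authorship ...13....2
After op 3 (insert('i')): buffer="zgmzziinonqzi" (len 13), cursors c1@7 c3@7 c2@13, authorship ...1313....22
After op 4 (move_left): buffer="zgmzziinonqzi" (len 13), cursors c1@6 c3@6 c2@12, authorship ...1313....22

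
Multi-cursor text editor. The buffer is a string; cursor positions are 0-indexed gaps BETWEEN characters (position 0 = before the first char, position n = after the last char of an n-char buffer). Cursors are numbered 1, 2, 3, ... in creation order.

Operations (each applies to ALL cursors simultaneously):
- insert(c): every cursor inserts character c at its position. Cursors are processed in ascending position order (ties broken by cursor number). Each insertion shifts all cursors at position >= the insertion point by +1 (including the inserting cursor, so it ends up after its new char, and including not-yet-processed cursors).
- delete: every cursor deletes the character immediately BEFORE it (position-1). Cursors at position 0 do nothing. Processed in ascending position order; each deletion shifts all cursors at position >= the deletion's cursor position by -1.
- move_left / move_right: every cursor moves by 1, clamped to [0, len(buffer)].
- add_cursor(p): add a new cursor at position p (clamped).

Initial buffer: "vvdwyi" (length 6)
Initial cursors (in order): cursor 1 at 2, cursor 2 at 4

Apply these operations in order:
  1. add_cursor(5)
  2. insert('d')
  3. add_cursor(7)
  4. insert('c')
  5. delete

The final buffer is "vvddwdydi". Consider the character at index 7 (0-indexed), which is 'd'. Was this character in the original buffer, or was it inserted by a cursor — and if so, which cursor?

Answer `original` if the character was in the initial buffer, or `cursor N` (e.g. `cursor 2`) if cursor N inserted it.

After op 1 (add_cursor(5)): buffer="vvdwyi" (len 6), cursors c1@2 c2@4 c3@5, authorship ......
After op 2 (insert('d')): buffer="vvddwdydi" (len 9), cursors c1@3 c2@6 c3@8, authorship ..1..2.3.
After op 3 (add_cursor(7)): buffer="vvddwdydi" (len 9), cursors c1@3 c2@6 c4@7 c3@8, authorship ..1..2.3.
After op 4 (insert('c')): buffer="vvdcdwdcycdci" (len 13), cursors c1@4 c2@8 c4@10 c3@12, authorship ..11..22.433.
After op 5 (delete): buffer="vvddwdydi" (len 9), cursors c1@3 c2@6 c4@7 c3@8, authorship ..1..2.3.
Authorship (.=original, N=cursor N): . . 1 . . 2 . 3 .
Index 7: author = 3

Answer: cursor 3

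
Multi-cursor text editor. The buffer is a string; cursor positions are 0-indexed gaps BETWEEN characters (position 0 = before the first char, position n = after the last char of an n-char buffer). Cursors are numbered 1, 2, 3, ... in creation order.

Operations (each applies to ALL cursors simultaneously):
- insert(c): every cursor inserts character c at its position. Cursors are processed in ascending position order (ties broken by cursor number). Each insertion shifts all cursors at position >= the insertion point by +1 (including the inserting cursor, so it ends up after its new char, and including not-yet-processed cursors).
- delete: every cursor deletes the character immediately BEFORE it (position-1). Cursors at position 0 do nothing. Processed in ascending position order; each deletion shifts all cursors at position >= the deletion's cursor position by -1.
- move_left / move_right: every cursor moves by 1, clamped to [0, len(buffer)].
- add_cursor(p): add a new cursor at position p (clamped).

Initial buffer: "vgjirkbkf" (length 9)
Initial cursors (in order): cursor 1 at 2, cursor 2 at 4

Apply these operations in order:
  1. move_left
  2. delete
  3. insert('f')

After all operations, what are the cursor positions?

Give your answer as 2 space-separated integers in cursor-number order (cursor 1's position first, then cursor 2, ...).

Answer: 1 3

Derivation:
After op 1 (move_left): buffer="vgjirkbkf" (len 9), cursors c1@1 c2@3, authorship .........
After op 2 (delete): buffer="girkbkf" (len 7), cursors c1@0 c2@1, authorship .......
After op 3 (insert('f')): buffer="fgfirkbkf" (len 9), cursors c1@1 c2@3, authorship 1.2......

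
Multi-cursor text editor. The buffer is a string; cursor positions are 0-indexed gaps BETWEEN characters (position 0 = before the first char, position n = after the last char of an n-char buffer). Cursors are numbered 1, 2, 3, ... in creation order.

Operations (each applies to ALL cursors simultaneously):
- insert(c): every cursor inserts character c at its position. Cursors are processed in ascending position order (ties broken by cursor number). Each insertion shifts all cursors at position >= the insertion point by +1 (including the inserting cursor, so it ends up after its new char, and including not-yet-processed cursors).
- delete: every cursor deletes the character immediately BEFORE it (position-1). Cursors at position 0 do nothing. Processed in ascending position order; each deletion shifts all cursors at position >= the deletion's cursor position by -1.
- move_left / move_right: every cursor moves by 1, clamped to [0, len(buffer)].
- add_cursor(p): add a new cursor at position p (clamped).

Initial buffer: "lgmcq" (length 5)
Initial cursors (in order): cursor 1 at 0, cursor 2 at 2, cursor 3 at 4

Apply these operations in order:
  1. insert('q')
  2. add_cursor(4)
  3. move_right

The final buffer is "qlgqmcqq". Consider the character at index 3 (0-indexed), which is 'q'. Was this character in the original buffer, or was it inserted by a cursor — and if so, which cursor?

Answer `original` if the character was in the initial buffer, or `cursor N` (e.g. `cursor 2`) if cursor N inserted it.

After op 1 (insert('q')): buffer="qlgqmcqq" (len 8), cursors c1@1 c2@4 c3@7, authorship 1..2..3.
After op 2 (add_cursor(4)): buffer="qlgqmcqq" (len 8), cursors c1@1 c2@4 c4@4 c3@7, authorship 1..2..3.
After op 3 (move_right): buffer="qlgqmcqq" (len 8), cursors c1@2 c2@5 c4@5 c3@8, authorship 1..2..3.
Authorship (.=original, N=cursor N): 1 . . 2 . . 3 .
Index 3: author = 2

Answer: cursor 2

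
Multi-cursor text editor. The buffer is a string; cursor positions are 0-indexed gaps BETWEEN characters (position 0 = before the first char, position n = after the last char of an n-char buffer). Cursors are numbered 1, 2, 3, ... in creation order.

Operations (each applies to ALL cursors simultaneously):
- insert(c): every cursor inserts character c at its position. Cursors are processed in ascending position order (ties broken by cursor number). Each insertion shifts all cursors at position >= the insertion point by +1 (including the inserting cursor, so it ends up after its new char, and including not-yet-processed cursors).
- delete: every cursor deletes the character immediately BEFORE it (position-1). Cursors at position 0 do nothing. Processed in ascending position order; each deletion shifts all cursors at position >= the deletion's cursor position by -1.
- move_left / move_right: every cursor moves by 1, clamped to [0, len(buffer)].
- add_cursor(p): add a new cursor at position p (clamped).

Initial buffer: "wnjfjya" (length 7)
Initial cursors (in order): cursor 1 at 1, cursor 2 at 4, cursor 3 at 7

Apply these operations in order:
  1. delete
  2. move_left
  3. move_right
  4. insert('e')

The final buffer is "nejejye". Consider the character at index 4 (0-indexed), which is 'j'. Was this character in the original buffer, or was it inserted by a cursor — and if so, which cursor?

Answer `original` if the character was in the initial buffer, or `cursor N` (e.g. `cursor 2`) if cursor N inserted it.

After op 1 (delete): buffer="njjy" (len 4), cursors c1@0 c2@2 c3@4, authorship ....
After op 2 (move_left): buffer="njjy" (len 4), cursors c1@0 c2@1 c3@3, authorship ....
After op 3 (move_right): buffer="njjy" (len 4), cursors c1@1 c2@2 c3@4, authorship ....
After op 4 (insert('e')): buffer="nejejye" (len 7), cursors c1@2 c2@4 c3@7, authorship .1.2..3
Authorship (.=original, N=cursor N): . 1 . 2 . . 3
Index 4: author = original

Answer: original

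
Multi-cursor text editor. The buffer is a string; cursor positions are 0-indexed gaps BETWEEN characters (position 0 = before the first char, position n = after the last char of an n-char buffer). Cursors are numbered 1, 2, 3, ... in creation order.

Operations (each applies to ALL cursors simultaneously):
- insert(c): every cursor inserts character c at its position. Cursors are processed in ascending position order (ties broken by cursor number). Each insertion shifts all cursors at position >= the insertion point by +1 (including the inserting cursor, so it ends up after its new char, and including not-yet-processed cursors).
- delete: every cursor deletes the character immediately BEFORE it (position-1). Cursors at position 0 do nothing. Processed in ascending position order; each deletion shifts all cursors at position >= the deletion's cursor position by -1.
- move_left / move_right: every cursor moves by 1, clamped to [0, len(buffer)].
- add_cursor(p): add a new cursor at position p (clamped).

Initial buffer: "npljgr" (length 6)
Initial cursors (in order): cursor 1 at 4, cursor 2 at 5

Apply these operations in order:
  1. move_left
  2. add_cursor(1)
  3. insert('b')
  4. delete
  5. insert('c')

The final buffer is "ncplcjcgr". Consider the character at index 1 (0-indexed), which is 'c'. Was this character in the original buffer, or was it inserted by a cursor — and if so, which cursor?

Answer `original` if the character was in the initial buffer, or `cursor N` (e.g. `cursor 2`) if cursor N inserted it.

After op 1 (move_left): buffer="npljgr" (len 6), cursors c1@3 c2@4, authorship ......
After op 2 (add_cursor(1)): buffer="npljgr" (len 6), cursors c3@1 c1@3 c2@4, authorship ......
After op 3 (insert('b')): buffer="nbplbjbgr" (len 9), cursors c3@2 c1@5 c2@7, authorship .3..1.2..
After op 4 (delete): buffer="npljgr" (len 6), cursors c3@1 c1@3 c2@4, authorship ......
After op 5 (insert('c')): buffer="ncplcjcgr" (len 9), cursors c3@2 c1@5 c2@7, authorship .3..1.2..
Authorship (.=original, N=cursor N): . 3 . . 1 . 2 . .
Index 1: author = 3

Answer: cursor 3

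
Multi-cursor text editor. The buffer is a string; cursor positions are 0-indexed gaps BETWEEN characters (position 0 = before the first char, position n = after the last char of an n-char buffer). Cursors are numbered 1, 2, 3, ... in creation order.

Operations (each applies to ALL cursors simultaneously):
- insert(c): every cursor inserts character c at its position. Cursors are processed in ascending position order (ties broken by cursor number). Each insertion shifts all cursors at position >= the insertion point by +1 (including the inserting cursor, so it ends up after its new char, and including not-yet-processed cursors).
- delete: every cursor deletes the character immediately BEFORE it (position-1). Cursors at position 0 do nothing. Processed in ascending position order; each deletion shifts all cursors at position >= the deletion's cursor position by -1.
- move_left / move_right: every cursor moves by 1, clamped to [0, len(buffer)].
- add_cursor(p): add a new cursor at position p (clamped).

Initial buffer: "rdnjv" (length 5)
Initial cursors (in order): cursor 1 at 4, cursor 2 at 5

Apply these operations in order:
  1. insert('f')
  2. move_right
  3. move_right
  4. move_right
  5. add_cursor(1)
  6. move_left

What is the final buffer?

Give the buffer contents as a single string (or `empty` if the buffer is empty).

Answer: rdnjfvf

Derivation:
After op 1 (insert('f')): buffer="rdnjfvf" (len 7), cursors c1@5 c2@7, authorship ....1.2
After op 2 (move_right): buffer="rdnjfvf" (len 7), cursors c1@6 c2@7, authorship ....1.2
After op 3 (move_right): buffer="rdnjfvf" (len 7), cursors c1@7 c2@7, authorship ....1.2
After op 4 (move_right): buffer="rdnjfvf" (len 7), cursors c1@7 c2@7, authorship ....1.2
After op 5 (add_cursor(1)): buffer="rdnjfvf" (len 7), cursors c3@1 c1@7 c2@7, authorship ....1.2
After op 6 (move_left): buffer="rdnjfvf" (len 7), cursors c3@0 c1@6 c2@6, authorship ....1.2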